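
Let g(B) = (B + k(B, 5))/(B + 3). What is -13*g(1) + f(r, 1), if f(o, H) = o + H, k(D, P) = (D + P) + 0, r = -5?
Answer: -107/4 ≈ -26.750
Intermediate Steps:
k(D, P) = D + P
f(o, H) = H + o
g(B) = (5 + 2*B)/(3 + B) (g(B) = (B + (B + 5))/(B + 3) = (B + (5 + B))/(3 + B) = (5 + 2*B)/(3 + B))
-13*g(1) + f(r, 1) = -13*(5 + 2*1)/(3 + 1) + (1 - 5) = -13*(5 + 2)/4 - 4 = -13*7/4 - 4 = -91/4 - 4 = -107/4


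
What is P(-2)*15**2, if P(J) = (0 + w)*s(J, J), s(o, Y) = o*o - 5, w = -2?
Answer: 450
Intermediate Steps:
s(o, Y) = -5 + o**2 (s(o, Y) = o**2 - 5 = -5 + o**2)
P(J) = 10 - 2*J**2 (P(J) = (0 - 2)*(-5 + J**2) = -2*(-5 + J**2) = 10 - 2*J**2)
P(-2)*15**2 = (10 - 2*(-2)**2)*15**2 = (10 - 2*4)*225 = (10 - 8)*225 = 2*225 = 450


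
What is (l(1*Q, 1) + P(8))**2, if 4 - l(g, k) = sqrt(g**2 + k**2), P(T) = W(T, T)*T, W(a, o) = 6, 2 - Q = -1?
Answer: (52 - sqrt(10))**2 ≈ 2385.1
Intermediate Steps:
Q = 3 (Q = 2 - 1*(-1) = 2 + 1 = 3)
P(T) = 6*T
l(g, k) = 4 - sqrt(g**2 + k**2)
(l(1*Q, 1) + P(8))**2 = ((4 - sqrt((1*3)**2 + 1**2)) + 6*8)**2 = ((4 - sqrt(3**2 + 1)) + 48)**2 = ((4 - sqrt(9 + 1)) + 48)**2 = ((4 - sqrt(10)) + 48)**2 = (52 - sqrt(10))**2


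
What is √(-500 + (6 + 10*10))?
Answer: I*√394 ≈ 19.849*I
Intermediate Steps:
√(-500 + (6 + 10*10)) = √(-500 + (6 + 100)) = √(-500 + 106) = √(-394) = I*√394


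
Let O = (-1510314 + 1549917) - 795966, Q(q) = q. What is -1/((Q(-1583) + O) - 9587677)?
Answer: 1/10345623 ≈ 9.6659e-8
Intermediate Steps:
O = -756363 (O = 39603 - 795966 = -756363)
-1/((Q(-1583) + O) - 9587677) = -1/((-1583 - 756363) - 9587677) = -1/(-757946 - 9587677) = -1/(-10345623) = -1*(-1/10345623) = 1/10345623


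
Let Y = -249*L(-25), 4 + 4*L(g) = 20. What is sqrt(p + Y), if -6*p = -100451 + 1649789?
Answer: I*sqrt(259219) ≈ 509.14*I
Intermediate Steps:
L(g) = 4 (L(g) = -1 + (1/4)*20 = -1 + 5 = 4)
p = -258223 (p = -(-100451 + 1649789)/6 = -1/6*1549338 = -258223)
Y = -996 (Y = -249*4 = -996)
sqrt(p + Y) = sqrt(-258223 - 996) = sqrt(-259219) = I*sqrt(259219)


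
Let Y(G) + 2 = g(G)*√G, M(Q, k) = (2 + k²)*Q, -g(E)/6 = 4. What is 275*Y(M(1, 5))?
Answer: -550 - 19800*√3 ≈ -34845.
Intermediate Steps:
g(E) = -24 (g(E) = -6*4 = -24)
M(Q, k) = Q*(2 + k²)
Y(G) = -2 - 24*√G
275*Y(M(1, 5)) = 275*(-2 - 24*√(2 + 5²)) = 275*(-2 - 24*√(2 + 25)) = 275*(-2 - 24*3*√3) = 275*(-2 - 72*√3) = -550 - 19800*√3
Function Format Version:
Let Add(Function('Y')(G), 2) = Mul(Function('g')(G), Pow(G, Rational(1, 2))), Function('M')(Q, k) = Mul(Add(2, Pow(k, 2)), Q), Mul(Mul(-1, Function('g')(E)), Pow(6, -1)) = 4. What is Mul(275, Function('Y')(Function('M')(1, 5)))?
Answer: Add(-550, Mul(-19800, Pow(3, Rational(1, 2)))) ≈ -34845.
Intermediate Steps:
Function('g')(E) = -24 (Function('g')(E) = Mul(-6, 4) = -24)
Function('M')(Q, k) = Mul(Q, Add(2, Pow(k, 2)))
Function('Y')(G) = Add(-2, Mul(-24, Pow(G, Rational(1, 2))))
Mul(275, Function('Y')(Function('M')(1, 5))) = Mul(275, Add(-2, Mul(-24, Pow(Mul(1, Add(2, Pow(5, 2))), Rational(1, 2))))) = Mul(275, Add(-2, Mul(-24, Pow(Mul(1, Add(2, 25)), Rational(1, 2))))) = Mul(275, Add(-2, Mul(-24, Pow(Mul(1, 27), Rational(1, 2))))) = Mul(275, Add(-2, Mul(-24, Pow(27, Rational(1, 2))))) = Mul(275, Add(-2, Mul(-24, Mul(3, Pow(3, Rational(1, 2)))))) = Mul(275, Add(-2, Mul(-72, Pow(3, Rational(1, 2))))) = Add(-550, Mul(-19800, Pow(3, Rational(1, 2))))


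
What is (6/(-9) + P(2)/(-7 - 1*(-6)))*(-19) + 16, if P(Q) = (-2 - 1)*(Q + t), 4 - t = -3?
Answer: -1453/3 ≈ -484.33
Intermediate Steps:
t = 7 (t = 4 - 1*(-3) = 4 + 3 = 7)
P(Q) = -21 - 3*Q (P(Q) = (-2 - 1)*(Q + 7) = -3*(7 + Q) = -21 - 3*Q)
(6/(-9) + P(2)/(-7 - 1*(-6)))*(-19) + 16 = (6/(-9) + (-21 - 3*2)/(-7 - 1*(-6)))*(-19) + 16 = (6*(-⅑) + (-21 - 6)/(-7 + 6))*(-19) + 16 = (-⅔ - 27/(-1))*(-19) + 16 = (-⅔ - 27*(-1))*(-19) + 16 = (-⅔ + 27)*(-19) + 16 = (79/3)*(-19) + 16 = -1501/3 + 16 = -1453/3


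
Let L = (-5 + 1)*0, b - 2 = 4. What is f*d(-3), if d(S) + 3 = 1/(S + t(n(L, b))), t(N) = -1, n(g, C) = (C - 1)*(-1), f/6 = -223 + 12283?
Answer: -235170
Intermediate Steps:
f = 72360 (f = 6*(-223 + 12283) = 6*12060 = 72360)
b = 6 (b = 2 + 4 = 6)
L = 0 (L = -4*0 = 0)
n(g, C) = 1 - C (n(g, C) = (-1 + C)*(-1) = 1 - C)
d(S) = -3 + 1/(-1 + S) (d(S) = -3 + 1/(S - 1) = -3 + 1/(-1 + S))
f*d(-3) = 72360*((4 - 3*(-3))/(-1 - 3)) = 72360*((4 + 9)/(-4)) = 72360*(-1/4*13) = 72360*(-13/4) = -235170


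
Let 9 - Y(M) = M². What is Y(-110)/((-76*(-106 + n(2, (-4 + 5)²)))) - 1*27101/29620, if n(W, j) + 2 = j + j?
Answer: -144115269/59654680 ≈ -2.4158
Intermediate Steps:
Y(M) = 9 - M²
n(W, j) = -2 + 2*j (n(W, j) = -2 + (j + j) = -2 + 2*j)
Y(-110)/((-76*(-106 + n(2, (-4 + 5)²)))) - 1*27101/29620 = (9 - 1*(-110)²)/((-76*(-106 + (-2 + 2*(-4 + 5)²)))) - 1*27101/29620 = (9 - 1*12100)/((-76*(-106 + (-2 + 2*1²)))) - 27101*1/29620 = (9 - 12100)/((-76*(-106 + (-2 + 2*1)))) - 27101/29620 = -12091*(-1/(76*(-106 + (-2 + 2)))) - 27101/29620 = -12091*(-1/(76*(-106 + 0))) - 27101/29620 = -12091/((-76*(-106))) - 27101/29620 = -12091/8056 - 27101/29620 = -144115269/59654680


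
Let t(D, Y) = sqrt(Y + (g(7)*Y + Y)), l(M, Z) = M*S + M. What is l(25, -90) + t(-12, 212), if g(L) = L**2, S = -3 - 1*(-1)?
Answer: -25 + 2*sqrt(2703) ≈ 78.981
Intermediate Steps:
S = -2 (S = -3 + 1 = -2)
l(M, Z) = -M (l(M, Z) = M*(-2) + M = -2*M + M = -M)
t(D, Y) = sqrt(51)*sqrt(Y) (t(D, Y) = sqrt(Y + (7**2*Y + Y)) = sqrt(Y + (49*Y + Y)) = sqrt(Y + 50*Y) = sqrt(51*Y) = sqrt(51)*sqrt(Y))
l(25, -90) + t(-12, 212) = -1*25 + sqrt(51)*sqrt(212) = -25 + sqrt(51)*(2*sqrt(53)) = -25 + 2*sqrt(2703)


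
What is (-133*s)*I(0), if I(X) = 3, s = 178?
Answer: -71022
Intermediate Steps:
(-133*s)*I(0) = -133*178*3 = -23674*3 = -71022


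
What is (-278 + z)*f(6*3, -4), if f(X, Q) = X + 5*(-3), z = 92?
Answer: -558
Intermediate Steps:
f(X, Q) = -15 + X (f(X, Q) = X - 15 = -15 + X)
(-278 + z)*f(6*3, -4) = (-278 + 92)*(-15 + 6*3) = -186*(-15 + 18) = -186*3 = -558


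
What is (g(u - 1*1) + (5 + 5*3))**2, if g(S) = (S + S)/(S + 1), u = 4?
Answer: 1849/4 ≈ 462.25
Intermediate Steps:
g(S) = 2*S/(1 + S) (g(S) = (2*S)/(1 + S) = 2*S/(1 + S))
(g(u - 1*1) + (5 + 5*3))**2 = (2*(4 - 1*1)/(1 + (4 - 1*1)) + (5 + 5*3))**2 = (2*(4 - 1)/(1 + (4 - 1)) + (5 + 15))**2 = (2*3/(1 + 3) + 20)**2 = (2*3/4 + 20)**2 = (2*3*(1/4) + 20)**2 = (3/2 + 20)**2 = (43/2)**2 = 1849/4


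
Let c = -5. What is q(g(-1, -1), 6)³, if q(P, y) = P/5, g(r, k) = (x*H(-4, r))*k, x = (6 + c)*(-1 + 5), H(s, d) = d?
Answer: 64/125 ≈ 0.51200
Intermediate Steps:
x = 4 (x = (6 - 5)*(-1 + 5) = 1*4 = 4)
g(r, k) = 4*k*r (g(r, k) = (4*r)*k = 4*k*r)
q(P, y) = P/5 (q(P, y) = P*(⅕) = P/5)
q(g(-1, -1), 6)³ = ((4*(-1)*(-1))/5)³ = ((⅕)*4)³ = (⅘)³ = 64/125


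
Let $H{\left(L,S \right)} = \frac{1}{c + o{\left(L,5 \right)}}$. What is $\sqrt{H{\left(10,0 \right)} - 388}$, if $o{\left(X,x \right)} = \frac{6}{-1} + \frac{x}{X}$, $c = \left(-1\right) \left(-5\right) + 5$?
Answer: $\frac{i \sqrt{3490}}{3} \approx 19.692 i$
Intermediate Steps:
$c = 10$ ($c = 5 + 5 = 10$)
$o{\left(X,x \right)} = -6 + \frac{x}{X}$ ($o{\left(X,x \right)} = 6 \left(-1\right) + \frac{x}{X} = -6 + \frac{x}{X}$)
$H{\left(L,S \right)} = \frac{1}{4 + \frac{5}{L}}$ ($H{\left(L,S \right)} = \frac{1}{10 - \left(6 - \frac{5}{L}\right)} = \frac{1}{4 + \frac{5}{L}}$)
$\sqrt{H{\left(10,0 \right)} - 388} = \sqrt{\frac{10}{5 + 4 \cdot 10} - 388} = \sqrt{\frac{10}{5 + 40} - 388} = \sqrt{\frac{10}{45} - 388} = \sqrt{10 \cdot \frac{1}{45} - 388} = \sqrt{\frac{2}{9} - 388} = \sqrt{- \frac{3490}{9}} = \frac{i \sqrt{3490}}{3}$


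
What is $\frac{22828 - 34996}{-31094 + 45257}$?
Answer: $- \frac{4056}{4721} \approx -0.85914$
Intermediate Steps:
$\frac{22828 - 34996}{-31094 + 45257} = - \frac{12168}{14163} = \left(-12168\right) \frac{1}{14163} = - \frac{4056}{4721}$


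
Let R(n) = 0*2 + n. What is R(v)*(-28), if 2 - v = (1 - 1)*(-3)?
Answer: -56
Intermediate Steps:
v = 2 (v = 2 - (1 - 1)*(-3) = 2 - 0*(-3) = 2 - 1*0 = 2 + 0 = 2)
R(n) = n (R(n) = 0 + n = n)
R(v)*(-28) = 2*(-28) = -56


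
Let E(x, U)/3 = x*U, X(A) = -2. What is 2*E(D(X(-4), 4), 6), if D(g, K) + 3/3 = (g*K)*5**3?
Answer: -36036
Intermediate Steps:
D(g, K) = -1 + 125*K*g (D(g, K) = -1 + (g*K)*5**3 = -1 + (K*g)*125 = -1 + 125*K*g)
E(x, U) = 3*U*x (E(x, U) = 3*(x*U) = 3*(U*x) = 3*U*x)
2*E(D(X(-4), 4), 6) = 2*(3*6*(-1 + 125*4*(-2))) = 2*(3*6*(-1 - 1000)) = 2*(3*6*(-1001)) = 2*(-18018) = -36036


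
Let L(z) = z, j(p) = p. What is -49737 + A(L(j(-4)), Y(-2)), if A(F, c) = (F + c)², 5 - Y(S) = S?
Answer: -49728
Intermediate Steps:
Y(S) = 5 - S
-49737 + A(L(j(-4)), Y(-2)) = -49737 + (-4 + (5 - 1*(-2)))² = -49737 + (-4 + (5 + 2))² = -49737 + (-4 + 7)² = -49737 + 3² = -49737 + 9 = -49728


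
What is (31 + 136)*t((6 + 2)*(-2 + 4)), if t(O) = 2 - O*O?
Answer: -42418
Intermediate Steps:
t(O) = 2 - O²
(31 + 136)*t((6 + 2)*(-2 + 4)) = (31 + 136)*(2 - ((6 + 2)*(-2 + 4))²) = 167*(2 - (8*2)²) = 167*(2 - 1*16²) = 167*(2 - 1*256) = 167*(2 - 256) = 167*(-254) = -42418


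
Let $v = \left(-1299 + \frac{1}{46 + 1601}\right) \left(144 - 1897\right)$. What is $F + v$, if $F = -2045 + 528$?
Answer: $\frac{3747960857}{1647} \approx 2.2756 \cdot 10^{6}$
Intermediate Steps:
$F = -1517$
$v = \frac{3750459356}{1647}$ ($v = \left(-1299 + \frac{1}{1647}\right) \left(-1753\right) = \left(- \frac{2139452}{1647}\right) \left(-1753\right) = \frac{3750459356}{1647} \approx 2.2771 \cdot 10^{6}$)
$F + v = -1517 + \frac{3750459356}{1647} = \frac{3747960857}{1647}$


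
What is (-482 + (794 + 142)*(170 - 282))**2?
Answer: 11091038596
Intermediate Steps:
(-482 + (794 + 142)*(170 - 282))**2 = (-482 + 936*(-112))**2 = (-482 - 104832)**2 = (-105314)**2 = 11091038596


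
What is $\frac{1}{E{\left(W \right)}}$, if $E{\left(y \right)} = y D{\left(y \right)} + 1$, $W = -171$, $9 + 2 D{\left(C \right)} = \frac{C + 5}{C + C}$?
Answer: $\frac{1}{729} \approx 0.0013717$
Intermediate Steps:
$D{\left(C \right)} = - \frac{9}{2} + \frac{5 + C}{4 C}$ ($D{\left(C \right)} = - \frac{9}{2} + \frac{\left(C + 5\right) \frac{1}{C + C}}{2} = - \frac{9}{2} + \frac{\left(5 + C\right) \frac{1}{2 C}}{2} = - \frac{9}{2} + \frac{\frac{1}{2} \frac{1}{C} \left(5 + C\right)}{2} = - \frac{9}{2} + \frac{5 + C}{4 C}$)
$E{\left(y \right)} = \frac{9}{4} - \frac{17 y}{4}$ ($E{\left(y \right)} = y \frac{5 - 17 y}{4 y} + 1 = \left(\frac{5}{4} - \frac{17 y}{4}\right) + 1 = \frac{9}{4} - \frac{17 y}{4}$)
$\frac{1}{E{\left(W \right)}} = \frac{1}{\frac{9}{4} - - \frac{2907}{4}} = \frac{1}{\frac{9}{4} + \frac{2907}{4}} = \frac{1}{729}$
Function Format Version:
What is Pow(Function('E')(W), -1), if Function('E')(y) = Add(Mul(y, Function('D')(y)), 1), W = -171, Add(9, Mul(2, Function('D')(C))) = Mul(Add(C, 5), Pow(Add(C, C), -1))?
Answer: Rational(1, 729) ≈ 0.0013717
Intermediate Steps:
Function('D')(C) = Add(Rational(-9, 2), Mul(Rational(1, 4), Pow(C, -1), Add(5, C))) (Function('D')(C) = Add(Rational(-9, 2), Mul(Rational(1, 2), Mul(Add(C, 5), Pow(Add(C, C), -1)))) = Add(Rational(-9, 2), Mul(Rational(1, 2), Mul(Add(5, C), Pow(Mul(2, C), -1)))) = Add(Rational(-9, 2), Mul(Rational(1, 2), Mul(Add(5, C), Mul(Rational(1, 2), Pow(C, -1))))) = Add(Rational(-9, 2), Mul(Rational(1, 2), Mul(Rational(1, 2), Pow(C, -1), Add(5, C)))) = Add(Rational(-9, 2), Mul(Rational(1, 4), Pow(C, -1), Add(5, C))))
Function('E')(y) = Add(Rational(9, 4), Mul(Rational(-17, 4), y)) (Function('E')(y) = Add(Mul(y, Mul(Rational(1, 4), Pow(y, -1), Add(5, Mul(-17, y)))), 1) = Add(Add(Rational(5, 4), Mul(Rational(-17, 4), y)), 1) = Add(Rational(9, 4), Mul(Rational(-17, 4), y)))
Pow(Function('E')(W), -1) = Pow(Add(Rational(9, 4), Mul(Rational(-17, 4), -171)), -1) = Pow(Add(Rational(9, 4), Rational(2907, 4)), -1) = Pow(729, -1) = Rational(1, 729)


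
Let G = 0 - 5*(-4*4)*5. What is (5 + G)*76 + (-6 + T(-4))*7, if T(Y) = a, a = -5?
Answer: 30703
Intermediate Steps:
T(Y) = -5
G = 400 (G = 0 - (-80)*5 = 0 - 5*(-80) = 0 + 400 = 400)
(5 + G)*76 + (-6 + T(-4))*7 = (5 + 400)*76 + (-6 - 5)*7 = 405*76 - 11*7 = 30780 - 77 = 30703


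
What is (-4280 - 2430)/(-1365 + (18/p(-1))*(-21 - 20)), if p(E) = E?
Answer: 610/57 ≈ 10.702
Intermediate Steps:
(-4280 - 2430)/(-1365 + (18/p(-1))*(-21 - 20)) = (-4280 - 2430)/(-1365 + (18/(-1))*(-21 - 20)) = -6710/(-1365 + (18*(-1))*(-41)) = -6710/(-1365 - 18*(-41)) = -6710/(-1365 + 738) = -6710/(-627) = -6710*(-1/627) = 610/57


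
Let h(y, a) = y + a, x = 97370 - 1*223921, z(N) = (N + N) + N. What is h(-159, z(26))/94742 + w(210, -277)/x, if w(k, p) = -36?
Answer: -6839919/11989694842 ≈ -0.00057048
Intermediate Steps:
z(N) = 3*N (z(N) = 2*N + N = 3*N)
x = -126551 (x = 97370 - 223921 = -126551)
h(y, a) = a + y
h(-159, z(26))/94742 + w(210, -277)/x = (3*26 - 159)/94742 - 36/(-126551) = (78 - 159)*(1/94742) - 36*(-1/126551) = -81*1/94742 + 36/126551 = -81/94742 + 36/126551 = -6839919/11989694842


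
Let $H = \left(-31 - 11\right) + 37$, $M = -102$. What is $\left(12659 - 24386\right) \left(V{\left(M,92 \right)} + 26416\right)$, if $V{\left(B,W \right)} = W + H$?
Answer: $-310800681$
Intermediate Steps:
$H = -5$ ($H = -42 + 37 = -5$)
$V{\left(B,W \right)} = -5 + W$ ($V{\left(B,W \right)} = W - 5 = -5 + W$)
$\left(12659 - 24386\right) \left(V{\left(M,92 \right)} + 26416\right) = \left(12659 - 24386\right) \left(\left(-5 + 92\right) + 26416\right) = - 11727 \left(87 + 26416\right) = \left(-11727\right) 26503 = -310800681$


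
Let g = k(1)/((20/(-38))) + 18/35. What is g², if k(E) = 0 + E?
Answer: 9409/4900 ≈ 1.9202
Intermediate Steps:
k(E) = E
g = -97/70 (g = 1/(20/(-38)) + 18/35 = 1/(20*(-1/38)) + 18*(1/35) = 1/(-10/19) + 18/35 = 1*(-19/10) + 18/35 = -19/10 + 18/35 = -97/70 ≈ -1.3857)
g² = (-97/70)² = 9409/4900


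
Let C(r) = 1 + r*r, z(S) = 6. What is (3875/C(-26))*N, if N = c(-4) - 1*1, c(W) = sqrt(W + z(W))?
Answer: -3875/677 + 3875*sqrt(2)/677 ≈ 2.3709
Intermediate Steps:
C(r) = 1 + r**2
c(W) = sqrt(6 + W) (c(W) = sqrt(W + 6) = sqrt(6 + W))
N = -1 + sqrt(2) (N = sqrt(6 - 4) - 1*1 = sqrt(2) - 1 = -1 + sqrt(2) ≈ 0.41421)
(3875/C(-26))*N = (3875/(1 + (-26)**2))*(-1 + sqrt(2)) = (3875/(1 + 676))*(-1 + sqrt(2)) = (3875/677)*(-1 + sqrt(2)) = (3875*(1/677))*(-1 + sqrt(2)) = 3875*(-1 + sqrt(2))/677 = -3875/677 + 3875*sqrt(2)/677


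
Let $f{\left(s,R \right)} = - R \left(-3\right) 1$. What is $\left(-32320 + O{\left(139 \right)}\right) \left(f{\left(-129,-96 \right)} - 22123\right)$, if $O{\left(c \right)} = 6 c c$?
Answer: $-1873694066$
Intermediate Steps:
$O{\left(c \right)} = 6 c^{2}$
$f{\left(s,R \right)} = 3 R$ ($f{\left(s,R \right)} = - - 3 R 1 = - \left(-3\right) R = 3 R$)
$\left(-32320 + O{\left(139 \right)}\right) \left(f{\left(-129,-96 \right)} - 22123\right) = \left(-32320 + 6 \cdot 139^{2}\right) \left(3 \left(-96\right) - 22123\right) = \left(-32320 + 6 \cdot 19321\right) \left(-288 - 22123\right) = \left(-32320 + 115926\right) \left(-22411\right) = 83606 \left(-22411\right) = -1873694066$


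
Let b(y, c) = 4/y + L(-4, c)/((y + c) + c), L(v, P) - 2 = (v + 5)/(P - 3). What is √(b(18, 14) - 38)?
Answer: I*√164362/66 ≈ 6.1427*I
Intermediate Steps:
L(v, P) = 2 + (5 + v)/(-3 + P) (L(v, P) = 2 + (v + 5)/(P - 3) = 2 + (5 + v)/(-3 + P))
b(y, c) = 4/y + (-5 + 2*c)/((-3 + c)*(y + 2*c)) (b(y, c) = 4/y + ((-1 - 4 + 2*c)/(-3 + c))/((y + c) + c) = 4/y + ((-5 + 2*c)/(-3 + c))/((c + y) + c) = 4/y + ((-5 + 2*c)/(-3 + c))/(y + 2*c) = 4/y + (-5 + 2*c)/((-3 + c)*(y + 2*c)))
√(b(18, 14) - 38) = √((18*(-5 + 2*14) + 4*(-3 + 14)*(18 + 2*14))/(18*(-3 + 14)*(18 + 2*14)) - 38) = √((1/18)*(18*(-5 + 28) + 4*11*(18 + 28))/(11*(18 + 28)) - 38) = √((1/18)*(1/11)*(18*23 + 4*11*46)/46 - 38) = √((1/18)*(1/11)*(1/46)*(414 + 2024) - 38) = √((1/18)*(1/11)*(1/46)*2438 - 38) = √(53/198 - 38) = √(-7471/198) = I*√164362/66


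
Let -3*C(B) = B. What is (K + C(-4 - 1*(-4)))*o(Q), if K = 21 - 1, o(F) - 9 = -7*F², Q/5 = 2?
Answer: -13820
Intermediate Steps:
C(B) = -B/3
Q = 10 (Q = 5*2 = 10)
o(F) = 9 - 7*F²
K = 20
(K + C(-4 - 1*(-4)))*o(Q) = (20 - (-4 - 1*(-4))/3)*(9 - 7*10²) = (20 - (-4 + 4)/3)*(9 - 7*100) = (20 - ⅓*0)*(9 - 700) = (20 + 0)*(-691) = 20*(-691) = -13820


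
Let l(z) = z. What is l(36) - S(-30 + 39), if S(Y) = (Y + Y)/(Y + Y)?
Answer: 35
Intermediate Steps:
S(Y) = 1 (S(Y) = (2*Y)/((2*Y)) = (2*Y)*(1/(2*Y)) = 1)
l(36) - S(-30 + 39) = 36 - 1*1 = 36 - 1 = 35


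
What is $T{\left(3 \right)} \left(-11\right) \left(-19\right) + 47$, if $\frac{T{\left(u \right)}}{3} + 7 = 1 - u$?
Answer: $-5596$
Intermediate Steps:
$T{\left(u \right)} = -18 - 3 u$ ($T{\left(u \right)} = -21 + 3 \left(1 - u\right) = -21 - \left(-3 + 3 u\right) = -18 - 3 u$)
$T{\left(3 \right)} \left(-11\right) \left(-19\right) + 47 = \left(-18 - 9\right) \left(-11\right) \left(-19\right) + 47 = \left(-27\right) \left(-11\right) \left(-19\right) + 47 = 297 \left(-19\right) + 47 = -5643 + 47 = -5596$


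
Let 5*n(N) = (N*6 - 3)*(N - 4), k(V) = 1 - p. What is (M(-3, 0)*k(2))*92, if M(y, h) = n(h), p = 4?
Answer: -3312/5 ≈ -662.40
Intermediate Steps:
k(V) = -3 (k(V) = 1 - 1*4 = 1 - 4 = -3)
n(N) = (-4 + N)*(-3 + 6*N)/5 (n(N) = ((N*6 - 3)*(N - 4))/5 = ((6*N - 3)*(-4 + N))/5 = ((-3 + 6*N)*(-4 + N))/5 = ((-4 + N)*(-3 + 6*N))/5 = (-4 + N)*(-3 + 6*N)/5)
M(y, h) = 12/5 - 27*h/5 + 6*h²/5
(M(-3, 0)*k(2))*92 = ((12/5 - 27/5*0 + (6/5)*0²)*(-3))*92 = ((12/5 + 0 + (6/5)*0)*(-3))*92 = ((12/5 + 0 + 0)*(-3))*92 = ((12/5)*(-3))*92 = -36/5*92 = -3312/5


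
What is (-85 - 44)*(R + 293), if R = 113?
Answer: -52374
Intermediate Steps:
(-85 - 44)*(R + 293) = (-85 - 44)*(113 + 293) = -129*406 = -52374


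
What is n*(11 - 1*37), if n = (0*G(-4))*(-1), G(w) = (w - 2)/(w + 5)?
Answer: 0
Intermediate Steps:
G(w) = (-2 + w)/(5 + w)
n = 0 (n = (0*((-2 - 4)/(5 - 4)))*(-1) = (0*(-6/1))*(-1) = (0*(1*(-6)))*(-1) = (0*(-6))*(-1) = 0*(-1) = 0)
n*(11 - 1*37) = 0*(11 - 1*37) = 0*(11 - 37) = 0*(-26) = 0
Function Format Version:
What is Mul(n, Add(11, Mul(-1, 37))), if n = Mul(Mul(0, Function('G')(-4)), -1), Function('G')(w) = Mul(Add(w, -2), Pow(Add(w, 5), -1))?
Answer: 0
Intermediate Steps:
Function('G')(w) = Mul(Pow(Add(5, w), -1), Add(-2, w)) (Function('G')(w) = Mul(Add(-2, w), Pow(Add(5, w), -1)) = Mul(Pow(Add(5, w), -1), Add(-2, w)))
n = 0 (n = Mul(Mul(0, Mul(Pow(Add(5, -4), -1), Add(-2, -4))), -1) = Mul(Mul(0, Mul(Pow(1, -1), -6)), -1) = Mul(Mul(0, Mul(1, -6)), -1) = Mul(Mul(0, -6), -1) = Mul(0, -1) = 0)
Mul(n, Add(11, Mul(-1, 37))) = Mul(0, Add(11, Mul(-1, 37))) = Mul(0, Add(11, -37)) = Mul(0, -26) = 0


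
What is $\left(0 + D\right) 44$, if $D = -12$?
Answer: $-528$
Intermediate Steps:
$\left(0 + D\right) 44 = \left(0 - 12\right) 44 = \left(-12\right) 44 = -528$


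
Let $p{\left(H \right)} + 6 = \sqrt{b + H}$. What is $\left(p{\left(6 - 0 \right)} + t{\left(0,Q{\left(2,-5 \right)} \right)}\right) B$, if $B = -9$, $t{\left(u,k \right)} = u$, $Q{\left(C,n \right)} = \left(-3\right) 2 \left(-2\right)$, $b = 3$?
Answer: $27$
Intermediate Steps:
$Q{\left(C,n \right)} = 12$ ($Q{\left(C,n \right)} = \left(-6\right) \left(-2\right) = 12$)
$p{\left(H \right)} = -6 + \sqrt{3 + H}$
$\left(p{\left(6 - 0 \right)} + t{\left(0,Q{\left(2,-5 \right)} \right)}\right) B = \left(\left(-6 + \sqrt{3 + \left(6 - 0\right)}\right) + 0\right) \left(-9\right) = \left(\left(-6 + \sqrt{3 + \left(6 + 0\right)}\right) + 0\right) \left(-9\right) = \left(\left(-6 + \sqrt{3 + 6}\right) + 0\right) \left(-9\right) = \left(\left(-6 + \sqrt{9}\right) + 0\right) \left(-9\right) = \left(\left(-6 + 3\right) + 0\right) \left(-9\right) = \left(-3 + 0\right) \left(-9\right) = \left(-3\right) \left(-9\right) = 27$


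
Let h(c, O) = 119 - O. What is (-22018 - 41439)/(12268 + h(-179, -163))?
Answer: -63457/12550 ≈ -5.0563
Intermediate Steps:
(-22018 - 41439)/(12268 + h(-179, -163)) = (-22018 - 41439)/(12268 + (119 - 1*(-163))) = -63457/(12268 + (119 + 163)) = -63457/(12268 + 282) = -63457/12550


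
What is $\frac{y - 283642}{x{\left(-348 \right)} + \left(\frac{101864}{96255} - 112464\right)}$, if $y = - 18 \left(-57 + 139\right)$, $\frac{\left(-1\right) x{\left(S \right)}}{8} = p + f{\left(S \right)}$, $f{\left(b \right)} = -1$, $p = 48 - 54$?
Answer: $\frac{13722016545}{5409865088} \approx 2.5365$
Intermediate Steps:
$p = -6$ ($p = 48 - 54 = -6$)
$x{\left(S \right)} = 56$ ($x{\left(S \right)} = - 8 \left(-6 - 1\right) = \left(-8\right) \left(-7\right) = 56$)
$y = -1476$ ($y = \left(-18\right) 82 = -1476$)
$\frac{y - 283642}{x{\left(-348 \right)} + \left(\frac{101864}{96255} - 112464\right)} = \frac{-1476 - 283642}{56 + \left(\frac{101864}{96255} - 112464\right)} = - \frac{285118}{56 + \left(101864 \cdot \frac{1}{96255} - 112464\right)} = - \frac{285118}{56 + \left(\frac{101864}{96255} - 112464\right)} = - \frac{285118}{56 - \frac{10825120456}{96255}} = - \frac{285118}{- \frac{10819730176}{96255}} = \left(-285118\right) \left(- \frac{96255}{10819730176}\right) = \frac{13722016545}{5409865088}$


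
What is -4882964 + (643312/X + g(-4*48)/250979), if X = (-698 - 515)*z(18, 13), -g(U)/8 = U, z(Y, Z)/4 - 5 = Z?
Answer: -13379037526767046/2739937743 ≈ -4.8830e+6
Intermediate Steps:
z(Y, Z) = 20 + 4*Z
g(U) = -8*U
X = -87336 (X = (-698 - 515)*(20 + 4*13) = -1213*(20 + 52) = -1213*72 = -87336)
-4882964 + (643312/X + g(-4*48)/250979) = -4882964 + (643312/(-87336) - (-32)*48/250979) = -4882964 + (643312*(-1/87336) - 8*(-192)*(1/250979)) = -4882964 + (-80414/10917 + 1536*(1/250979)) = -4882964 + (-80414/10917 + 1536/250979) = -4882964 - 20165456794/2739937743 = -13379037526767046/2739937743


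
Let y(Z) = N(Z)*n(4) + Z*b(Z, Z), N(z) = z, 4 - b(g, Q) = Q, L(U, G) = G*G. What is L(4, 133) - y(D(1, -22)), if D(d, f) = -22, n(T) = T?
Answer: 18349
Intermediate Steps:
L(U, G) = G**2
b(g, Q) = 4 - Q
y(Z) = 4*Z + Z*(4 - Z) (y(Z) = Z*4 + Z*(4 - Z) = 4*Z + Z*(4 - Z))
L(4, 133) - y(D(1, -22)) = 133**2 - (-22)*(8 - 1*(-22)) = 17689 - (-22)*(8 + 22) = 17689 - (-22)*30 = 17689 - 1*(-660) = 17689 + 660 = 18349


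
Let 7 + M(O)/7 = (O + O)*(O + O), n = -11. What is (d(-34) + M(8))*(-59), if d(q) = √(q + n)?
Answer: -102837 - 177*I*√5 ≈ -1.0284e+5 - 395.78*I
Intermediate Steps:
M(O) = -49 + 28*O² (M(O) = -49 + 7*((O + O)*(O + O)) = -49 + 7*((2*O)*(2*O)) = -49 + 7*(4*O²) = -49 + 28*O²)
d(q) = √(-11 + q) (d(q) = √(q - 11) = √(-11 + q))
(d(-34) + M(8))*(-59) = (√(-11 - 34) + (-49 + 28*8²))*(-59) = (√(-45) + (-49 + 28*64))*(-59) = (3*I*√5 + (-49 + 1792))*(-59) = (3*I*√5 + 1743)*(-59) = (1743 + 3*I*√5)*(-59) = -102837 - 177*I*√5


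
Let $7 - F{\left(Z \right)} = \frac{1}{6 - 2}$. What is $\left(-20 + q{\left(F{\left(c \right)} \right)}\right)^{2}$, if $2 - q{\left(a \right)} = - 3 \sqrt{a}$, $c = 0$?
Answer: $\frac{1539}{4} - 162 \sqrt{3} \approx 104.16$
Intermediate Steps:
$F{\left(Z \right)} = \frac{27}{4}$ ($F{\left(Z \right)} = 7 - \frac{1}{6 - 2} = 7 - \frac{1}{4} = \frac{27}{4}$)
$q{\left(a \right)} = 2 + 3 \sqrt{a}$ ($q{\left(a \right)} = 2 - - 3 \sqrt{a} = 2 + 3 \sqrt{a}$)
$\left(-20 + q{\left(F{\left(c \right)} \right)}\right)^{2} = \left(-20 + \left(2 + 3 \sqrt{\frac{27}{4}}\right)\right)^{2} = \left(-20 + \left(2 + 3 \frac{3 \sqrt{3}}{2}\right)\right)^{2} = \left(-20 + \left(2 + \frac{9 \sqrt{3}}{2}\right)\right)^{2} = \left(-18 + \frac{9 \sqrt{3}}{2}\right)^{2}$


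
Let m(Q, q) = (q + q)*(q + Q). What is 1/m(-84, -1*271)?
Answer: 1/192410 ≈ 5.1972e-6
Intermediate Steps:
m(Q, q) = 2*q*(Q + q) (m(Q, q) = (2*q)*(Q + q) = 2*q*(Q + q))
1/m(-84, -1*271) = 1/(2*(-1*271)*(-84 - 1*271)) = 1/(2*(-271)*(-84 - 271)) = 1/(2*(-271)*(-355)) = 1/192410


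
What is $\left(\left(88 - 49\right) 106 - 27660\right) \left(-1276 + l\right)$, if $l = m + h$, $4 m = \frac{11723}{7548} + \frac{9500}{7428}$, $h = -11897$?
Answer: $\frac{965252028617307}{3114808} \approx 3.0989 \cdot 10^{8}$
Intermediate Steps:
$m = \frac{4410679}{6229616}$ ($m = \frac{\frac{11723}{7548} + \frac{9500}{7428}}{4} = \frac{11723 \cdot \frac{1}{7548} + 9500 \cdot \frac{1}{7428}}{4} = \frac{\frac{11723}{7548} + \frac{2375}{1857}}{4} = \frac{1}{4} \cdot \frac{4410679}{1557404} = \frac{4410679}{6229616} \approx 0.70802$)
$l = - \frac{74109330873}{6229616}$ ($l = \frac{4410679}{6229616} - 11897 = - \frac{74109330873}{6229616} \approx -11896.0$)
$\left(\left(88 - 49\right) 106 - 27660\right) \left(-1276 + l\right) = \left(\left(88 - 49\right) 106 - 27660\right) \left(-1276 - \frac{74109330873}{6229616}\right) = \left(39 \cdot 106 - 27660\right) \left(- \frac{82058320889}{6229616}\right) = \left(4134 - 27660\right) \left(- \frac{82058320889}{6229616}\right) = \left(-23526\right) \left(- \frac{82058320889}{6229616}\right) = \frac{965252028617307}{3114808}$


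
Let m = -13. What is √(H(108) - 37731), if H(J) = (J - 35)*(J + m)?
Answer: 2*I*√7699 ≈ 175.49*I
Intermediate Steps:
H(J) = (-35 + J)*(-13 + J) (H(J) = (J - 35)*(J - 13) = (-35 + J)*(-13 + J))
√(H(108) - 37731) = √((455 + 108² - 48*108) - 37731) = √((455 + 11664 - 5184) - 37731) = √(6935 - 37731) = √(-30796) = 2*I*√7699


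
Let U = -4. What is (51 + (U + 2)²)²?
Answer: 3025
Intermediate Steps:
(51 + (U + 2)²)² = (51 + (-4 + 2)²)² = (51 + (-2)²)² = (51 + 4)² = 55² = 3025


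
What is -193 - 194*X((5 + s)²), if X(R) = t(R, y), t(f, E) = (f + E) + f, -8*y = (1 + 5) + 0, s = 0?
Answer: -19495/2 ≈ -9747.5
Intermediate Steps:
y = -¾ (y = -((1 + 5) + 0)/8 = -(6 + 0)/8 = -⅛*6 = -¾ ≈ -0.75000)
t(f, E) = E + 2*f (t(f, E) = (E + f) + f = E + 2*f)
X(R) = -¾ + 2*R
-193 - 194*X((5 + s)²) = -193 - 194*(-¾ + 2*(5 + 0)²) = -193 - 194*(-¾ + 2*5²) = -193 - 194*(-¾ + 2*25) = -193 - 194*(-¾ + 50) = -193 - 194*197/4 = -193 - 19109/2 = -19495/2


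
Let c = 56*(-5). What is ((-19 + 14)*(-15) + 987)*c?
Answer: -297360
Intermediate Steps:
c = -280
((-19 + 14)*(-15) + 987)*c = ((-19 + 14)*(-15) + 987)*(-280) = (-5*(-15) + 987)*(-280) = (75 + 987)*(-280) = 1062*(-280) = -297360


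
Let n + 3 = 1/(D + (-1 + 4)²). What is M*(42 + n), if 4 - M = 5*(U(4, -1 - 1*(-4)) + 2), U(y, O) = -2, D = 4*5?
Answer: 4528/29 ≈ 156.14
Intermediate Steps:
D = 20
n = -86/29 (n = -3 + 1/(20 + (-1 + 4)²) = -3 + 1/(20 + 3²) = -3 + 1/(20 + 9) = -3 + 1/29 = -86/29 ≈ -2.9655)
M = 4 (M = 4 - 5*(-2 + 2) = 4 - 5*0 = 4 - 1*0 = 4 + 0 = 4)
M*(42 + n) = 4*(42 - 86/29) = 4*(1132/29) = 4528/29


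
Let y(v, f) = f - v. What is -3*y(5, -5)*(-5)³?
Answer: -3750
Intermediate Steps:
-3*y(5, -5)*(-5)³ = -3*(-5 - 1*5)*(-5)³ = -3*(-5 - 5)*(-125) = -3*(-10)*(-125) = 30*(-125) = -3750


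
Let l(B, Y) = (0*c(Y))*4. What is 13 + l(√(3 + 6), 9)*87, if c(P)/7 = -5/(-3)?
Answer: 13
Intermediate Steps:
c(P) = 35/3 (c(P) = 7*(-5/(-3)) = 7*(-5*(-⅓)) = 7*(5/3) = 35/3)
l(B, Y) = 0 (l(B, Y) = (0*(35/3))*4 = 0*4 = 0)
13 + l(√(3 + 6), 9)*87 = 13 + 0*87 = 13 + 0 = 13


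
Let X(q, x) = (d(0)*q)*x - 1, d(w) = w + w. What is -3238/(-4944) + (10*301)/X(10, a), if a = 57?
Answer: -7439101/2472 ≈ -3009.3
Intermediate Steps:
d(w) = 2*w
X(q, x) = -1 (X(q, x) = ((2*0)*q)*x - 1 = (0*q)*x - 1 = 0*x - 1 = 0 - 1 = -1)
-3238/(-4944) + (10*301)/X(10, a) = -3238/(-4944) + (10*301)/(-1) = -3238*(-1/4944) + 3010*(-1) = 1619/2472 - 3010 = -7439101/2472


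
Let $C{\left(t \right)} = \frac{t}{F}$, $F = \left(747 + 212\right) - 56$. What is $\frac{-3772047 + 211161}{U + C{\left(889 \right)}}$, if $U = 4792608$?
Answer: $- \frac{65622042}{88320937} \approx -0.743$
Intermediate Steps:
$F = 903$ ($F = 959 - 56 = 903$)
$C{\left(t \right)} = \frac{t}{903}$
$\frac{-3772047 + 211161}{U + C{\left(889 \right)}} = \frac{-3772047 + 211161}{4792608 + \frac{1}{903} \cdot 889} = - \frac{3560886}{4792608 + \frac{127}{129}} = - \frac{3560886}{\frac{618246559}{129}} = \left(-3560886\right) \frac{129}{618246559} = - \frac{65622042}{88320937}$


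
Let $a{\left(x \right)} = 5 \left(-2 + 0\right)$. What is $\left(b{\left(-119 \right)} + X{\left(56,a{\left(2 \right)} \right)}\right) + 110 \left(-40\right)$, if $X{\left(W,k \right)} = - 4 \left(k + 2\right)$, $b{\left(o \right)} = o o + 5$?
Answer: $9798$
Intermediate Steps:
$a{\left(x \right)} = -10$ ($a{\left(x \right)} = 5 \left(-2\right) = -10$)
$b{\left(o \right)} = 5 + o^{2}$ ($b{\left(o \right)} = o^{2} + 5 = 5 + o^{2}$)
$X{\left(W,k \right)} = -8 - 4 k$ ($X{\left(W,k \right)} = - 4 \left(2 + k\right) = -8 - 4 k$)
$\left(b{\left(-119 \right)} + X{\left(56,a{\left(2 \right)} \right)}\right) + 110 \left(-40\right) = \left(\left(5 + \left(-119\right)^{2}\right) - -32\right) + 110 \left(-40\right) = \left(\left(5 + 14161\right) + \left(-8 + 40\right)\right) - 4400 = \left(14166 + 32\right) - 4400 = 14198 - 4400 = 9798$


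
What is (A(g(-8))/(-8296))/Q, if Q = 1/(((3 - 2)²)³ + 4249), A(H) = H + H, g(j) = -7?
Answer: 875/122 ≈ 7.1721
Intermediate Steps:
A(H) = 2*H
Q = 1/4250 (Q = 1/((1²)³ + 4249) = 1/(1³ + 4249) = 1/(1 + 4249) = 1/4250 ≈ 0.00023529)
(A(g(-8))/(-8296))/Q = ((2*(-7))/(-8296))/(1/4250) = -14*(-1/8296)*4250 = (7/4148)*4250 = 875/122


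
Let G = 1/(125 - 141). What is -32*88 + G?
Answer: -45057/16 ≈ -2816.1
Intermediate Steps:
G = -1/16 (G = 1/(-16) = -1/16 ≈ -0.062500)
-32*88 + G = -32*88 - 1/16 = -2816 - 1/16 = -45057/16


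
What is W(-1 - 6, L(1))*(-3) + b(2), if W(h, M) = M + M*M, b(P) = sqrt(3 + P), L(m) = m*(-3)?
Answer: -18 + sqrt(5) ≈ -15.764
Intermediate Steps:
L(m) = -3*m
W(h, M) = M + M**2
W(-1 - 6, L(1))*(-3) + b(2) = ((-3*1)*(1 - 3*1))*(-3) + sqrt(3 + 2) = -3*(1 - 3)*(-3) + sqrt(5) = -3*(-2)*(-3) + sqrt(5) = 6*(-3) + sqrt(5) = -18 + sqrt(5)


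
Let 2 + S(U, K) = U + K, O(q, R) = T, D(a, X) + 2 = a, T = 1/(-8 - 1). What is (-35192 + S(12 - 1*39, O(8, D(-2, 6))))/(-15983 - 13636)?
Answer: 316990/266571 ≈ 1.1891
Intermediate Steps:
T = -⅑ (T = 1/(-9) = -⅑ ≈ -0.11111)
D(a, X) = -2 + a
O(q, R) = -⅑
S(U, K) = -2 + K + U (S(U, K) = -2 + (U + K) = -2 + (K + U) = -2 + K + U)
(-35192 + S(12 - 1*39, O(8, D(-2, 6))))/(-15983 - 13636) = (-35192 + (-2 - ⅑ + (12 - 1*39)))/(-15983 - 13636) = (-35192 + (-2 - ⅑ + (12 - 39)))/(-29619) = (-35192 + (-2 - ⅑ - 27))*(-1/29619) = (-35192 - 262/9)*(-1/29619) = -316990/9*(-1/29619) = 316990/266571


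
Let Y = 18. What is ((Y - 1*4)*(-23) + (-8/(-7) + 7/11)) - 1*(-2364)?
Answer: 157371/77 ≈ 2043.8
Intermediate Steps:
((Y - 1*4)*(-23) + (-8/(-7) + 7/11)) - 1*(-2364) = ((18 - 1*4)*(-23) + (-8/(-7) + 7/11)) - 1*(-2364) = ((18 - 4)*(-23) + (-8*(-⅐) + 7*(1/11))) + 2364 = (14*(-23) + (8/7 + 7/11)) + 2364 = (-322 + 137/77) + 2364 = -24657/77 + 2364 = 157371/77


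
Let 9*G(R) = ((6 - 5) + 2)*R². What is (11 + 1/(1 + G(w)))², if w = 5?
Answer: 96721/784 ≈ 123.37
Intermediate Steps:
G(R) = R²/3 (G(R) = (((6 - 5) + 2)*R²)/9 = ((1 + 2)*R²)/9 = (3*R²)/9 = R²/3)
(11 + 1/(1 + G(w)))² = (11 + 1/(1 + (⅓)*5²))² = (11 + 1/(1 + (⅓)*25))² = (11 + 1/(1 + 25/3))² = (11 + 1/(28/3))² = (11 + 3/28)² = (311/28)² = 96721/784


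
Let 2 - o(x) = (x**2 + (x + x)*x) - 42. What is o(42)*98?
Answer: -514304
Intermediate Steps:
o(x) = 44 - 3*x**2 (o(x) = 2 - ((x**2 + (x + x)*x) - 42) = 2 - ((x**2 + (2*x)*x) - 42) = 2 - ((x**2 + 2*x**2) - 42) = 2 - (3*x**2 - 42) = 2 - (-42 + 3*x**2) = 2 + (42 - 3*x**2) = 44 - 3*x**2)
o(42)*98 = (44 - 3*42**2)*98 = (44 - 3*1764)*98 = (44 - 5292)*98 = -5248*98 = -514304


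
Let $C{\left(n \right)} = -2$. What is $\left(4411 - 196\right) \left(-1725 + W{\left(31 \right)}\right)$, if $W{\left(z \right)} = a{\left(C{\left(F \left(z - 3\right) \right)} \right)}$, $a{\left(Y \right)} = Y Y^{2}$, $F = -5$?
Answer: $-7304595$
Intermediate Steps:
$a{\left(Y \right)} = Y^{3}$
$W{\left(z \right)} = -8$ ($W{\left(z \right)} = \left(-2\right)^{3} = -8$)
$\left(4411 - 196\right) \left(-1725 + W{\left(31 \right)}\right) = \left(4411 - 196\right) \left(-1725 - 8\right) = 4215 \left(-1733\right) = -7304595$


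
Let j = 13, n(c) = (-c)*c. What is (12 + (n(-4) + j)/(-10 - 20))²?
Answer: 14641/100 ≈ 146.41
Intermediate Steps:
n(c) = -c²
(12 + (n(-4) + j)/(-10 - 20))² = (12 + (-1*(-4)² + 13)/(-10 - 20))² = (12 + (-1*16 + 13)/(-30))² = (12 + (-16 + 13)*(-1/30))² = (12 - 3*(-1/30))² = (12 + ⅒)² = (121/10)² = 14641/100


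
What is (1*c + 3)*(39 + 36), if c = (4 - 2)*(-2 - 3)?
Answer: -525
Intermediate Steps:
c = -10 (c = 2*(-5) = -10)
(1*c + 3)*(39 + 36) = (1*(-10) + 3)*(39 + 36) = (-10 + 3)*75 = -7*75 = -525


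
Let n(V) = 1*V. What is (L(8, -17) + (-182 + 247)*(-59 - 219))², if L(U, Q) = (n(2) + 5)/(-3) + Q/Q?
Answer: 2939157796/9 ≈ 3.2657e+8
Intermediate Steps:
n(V) = V
L(U, Q) = -4/3 (L(U, Q) = (2 + 5)/(-3) + Q/Q = 7*(-⅓) + 1 = -7/3 + 1 = -4/3)
(L(8, -17) + (-182 + 247)*(-59 - 219))² = (-4/3 + (-182 + 247)*(-59 - 219))² = (-4/3 + 65*(-278))² = (-4/3 - 18070)² = (-54214/3)² = 2939157796/9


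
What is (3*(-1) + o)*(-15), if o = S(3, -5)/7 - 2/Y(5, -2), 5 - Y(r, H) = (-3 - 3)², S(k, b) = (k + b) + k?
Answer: 9090/217 ≈ 41.889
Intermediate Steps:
S(k, b) = b + 2*k (S(k, b) = (b + k) + k = b + 2*k)
Y(r, H) = -31 (Y(r, H) = 5 - (-3 - 3)² = 5 - 1*(-6)² = 5 - 1*36 = 5 - 36 = -31)
o = 45/217 (o = (-5 + 2*3)/7 - 2/(-31) = (-5 + 6)*(⅐) - 2*(-1/31) = 1*(⅐) + 2/31 = ⅐ + 2/31 = 45/217 ≈ 0.20737)
(3*(-1) + o)*(-15) = (3*(-1) + 45/217)*(-15) = (-3 + 45/217)*(-15) = -606/217*(-15) = 9090/217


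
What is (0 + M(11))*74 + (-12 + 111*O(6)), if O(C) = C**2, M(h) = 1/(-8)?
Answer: 15899/4 ≈ 3974.8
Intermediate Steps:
M(h) = -1/8
(0 + M(11))*74 + (-12 + 111*O(6)) = (0 - 1/8)*74 + (-12 + 111*6**2) = -1/8*74 + (-12 + 111*36) = -37/4 + (-12 + 3996) = -37/4 + 3984 = 15899/4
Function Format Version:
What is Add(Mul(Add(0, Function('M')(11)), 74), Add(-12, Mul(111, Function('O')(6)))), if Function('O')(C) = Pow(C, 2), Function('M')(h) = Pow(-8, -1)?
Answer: Rational(15899, 4) ≈ 3974.8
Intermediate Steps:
Function('M')(h) = Rational(-1, 8)
Add(Mul(Add(0, Function('M')(11)), 74), Add(-12, Mul(111, Function('O')(6)))) = Add(Mul(Add(0, Rational(-1, 8)), 74), Add(-12, Mul(111, Pow(6, 2)))) = Add(Mul(Rational(-1, 8), 74), Add(-12, Mul(111, 36))) = Add(Rational(-37, 4), Add(-12, 3996)) = Add(Rational(-37, 4), 3984) = Rational(15899, 4)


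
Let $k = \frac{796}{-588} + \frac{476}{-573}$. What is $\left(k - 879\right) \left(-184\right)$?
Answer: $\frac{4552346944}{28077} \approx 1.6214 \cdot 10^{5}$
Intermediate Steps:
$k = - \frac{61333}{28077}$ ($k = 796 \left(- \frac{1}{588}\right) + 476 \left(- \frac{1}{573}\right) = - \frac{199}{147} - \frac{476}{573} = - \frac{61333}{28077} \approx -2.1845$)
$\left(k - 879\right) \left(-184\right) = \left(- \frac{61333}{28077} - 879\right) \left(-184\right) = \left(- \frac{24741016}{28077}\right) \left(-184\right) = \frac{4552346944}{28077}$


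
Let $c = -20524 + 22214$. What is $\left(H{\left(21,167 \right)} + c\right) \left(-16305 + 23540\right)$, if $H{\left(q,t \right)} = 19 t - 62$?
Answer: $34735235$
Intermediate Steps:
$H{\left(q,t \right)} = -62 + 19 t$
$c = 1690$
$\left(H{\left(21,167 \right)} + c\right) \left(-16305 + 23540\right) = \left(\left(-62 + 19 \cdot 167\right) + 1690\right) \left(-16305 + 23540\right) = \left(\left(-62 + 3173\right) + 1690\right) 7235 = \left(3111 + 1690\right) 7235 = 4801 \cdot 7235 = 34735235$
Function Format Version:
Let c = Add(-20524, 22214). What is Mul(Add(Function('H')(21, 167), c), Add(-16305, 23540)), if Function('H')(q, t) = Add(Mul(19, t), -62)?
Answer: 34735235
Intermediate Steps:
Function('H')(q, t) = Add(-62, Mul(19, t))
c = 1690
Mul(Add(Function('H')(21, 167), c), Add(-16305, 23540)) = Mul(Add(Add(-62, Mul(19, 167)), 1690), Add(-16305, 23540)) = Mul(Add(Add(-62, 3173), 1690), 7235) = Mul(Add(3111, 1690), 7235) = Mul(4801, 7235) = 34735235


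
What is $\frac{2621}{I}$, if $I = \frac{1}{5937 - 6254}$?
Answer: $-830857$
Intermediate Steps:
$I = - \frac{1}{317}$ ($I = \frac{1}{-317} = - \frac{1}{317} \approx -0.0031546$)
$\frac{2621}{I} = \frac{2621}{- \frac{1}{317}} = 2621 \left(-317\right) = -830857$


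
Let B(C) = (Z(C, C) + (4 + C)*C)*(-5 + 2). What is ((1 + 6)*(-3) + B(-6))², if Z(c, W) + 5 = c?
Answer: 576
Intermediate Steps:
Z(c, W) = -5 + c
B(C) = 15 - 3*C - 3*C*(4 + C) (B(C) = ((-5 + C) + (4 + C)*C)*(-5 + 2) = ((-5 + C) + C*(4 + C))*(-3) = (-5 + C + C*(4 + C))*(-3) = 15 - 3*C - 3*C*(4 + C))
((1 + 6)*(-3) + B(-6))² = ((1 + 6)*(-3) + (15 - 15*(-6) - 3*(-6)²))² = (7*(-3) + (15 + 90 - 3*36))² = (-21 + (15 + 90 - 108))² = (-21 - 3)² = (-24)² = 576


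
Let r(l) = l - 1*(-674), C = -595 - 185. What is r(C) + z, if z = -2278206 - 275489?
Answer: -2553801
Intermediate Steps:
z = -2553695
C = -780
r(l) = 674 + l (r(l) = l + 674 = 674 + l)
r(C) + z = (674 - 780) - 2553695 = -106 - 2553695 = -2553801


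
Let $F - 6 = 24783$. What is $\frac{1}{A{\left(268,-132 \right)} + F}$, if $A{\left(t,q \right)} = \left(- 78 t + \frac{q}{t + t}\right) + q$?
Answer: $\frac{134}{502869} \approx 0.00026647$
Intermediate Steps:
$F = 24789$ ($F = 6 + 24783 = 24789$)
$A{\left(t,q \right)} = q - 78 t + \frac{q}{2 t}$ ($A{\left(t,q \right)} = \left(- 78 t + \frac{q}{2 t}\right) + q = q - 78 t + \frac{q}{2 t}$)
$\frac{1}{A{\left(268,-132 \right)} + F} = \frac{1}{\left(-132 - 20904 + \frac{1}{2} \left(-132\right) \frac{1}{268}\right) + 24789} = \frac{1}{\left(-132 - 20904 - \frac{33}{134}\right) + 24789} = \frac{1}{- \frac{2818857}{134} + 24789} = \frac{1}{\frac{502869}{134}} = \frac{134}{502869}$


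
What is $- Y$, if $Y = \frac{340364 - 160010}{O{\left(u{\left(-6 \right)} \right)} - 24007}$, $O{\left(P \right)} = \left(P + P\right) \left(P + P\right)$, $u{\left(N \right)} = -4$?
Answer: $\frac{60118}{7981} \approx 7.5326$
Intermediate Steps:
$O{\left(P \right)} = 4 P^{2}$ ($O{\left(P \right)} = 2 P 2 P = 4 P^{2}$)
$Y = - \frac{60118}{7981}$ ($Y = \frac{340364 - 160010}{4 \left(-4\right)^{2} - 24007} = \frac{180354}{4 \cdot 16 - 24007} = \frac{180354}{64 - 24007} = \frac{180354}{-23943} = 180354 \left(- \frac{1}{23943}\right) = - \frac{60118}{7981} \approx -7.5326$)
$- Y = \left(-1\right) \left(- \frac{60118}{7981}\right) = \frac{60118}{7981}$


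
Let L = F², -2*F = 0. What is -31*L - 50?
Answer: -50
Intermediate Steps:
F = 0 (F = -½*0 = 0)
L = 0 (L = 0² = 0)
-31*L - 50 = -31*0 - 50 = 0 - 50 = -50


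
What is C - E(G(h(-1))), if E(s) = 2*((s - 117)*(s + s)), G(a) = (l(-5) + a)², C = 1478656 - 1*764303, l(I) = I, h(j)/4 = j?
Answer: 726017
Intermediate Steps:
h(j) = 4*j
C = 714353 (C = 1478656 - 764303 = 714353)
G(a) = (-5 + a)²
E(s) = 4*s*(-117 + s) (E(s) = 2*((-117 + s)*(2*s)) = 2*(2*s*(-117 + s)) = 4*s*(-117 + s))
C - E(G(h(-1))) = 714353 - 4*(-5 + 4*(-1))²*(-117 + (-5 + 4*(-1))²) = 714353 - 4*(-5 - 4)²*(-117 + (-5 - 4)²) = 714353 - 4*(-9)²*(-117 + (-9)²) = 714353 - 4*81*(-117 + 81) = 714353 - 4*81*(-36) = 714353 - 1*(-11664) = 714353 + 11664 = 726017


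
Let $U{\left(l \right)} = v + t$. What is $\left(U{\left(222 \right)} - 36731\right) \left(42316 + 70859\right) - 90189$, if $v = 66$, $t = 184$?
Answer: $-4128827364$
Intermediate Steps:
$U{\left(l \right)} = 250$ ($U{\left(l \right)} = 66 + 184 = 250$)
$\left(U{\left(222 \right)} - 36731\right) \left(42316 + 70859\right) - 90189 = \left(250 - 36731\right) \left(42316 + 70859\right) - 90189 = \left(-36481\right) 113175 - 90189 = -4128737175 - 90189 = -4128827364$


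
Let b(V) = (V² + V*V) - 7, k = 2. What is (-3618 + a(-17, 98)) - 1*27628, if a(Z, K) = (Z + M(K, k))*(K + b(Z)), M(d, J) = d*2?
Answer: 88505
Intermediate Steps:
M(d, J) = 2*d
b(V) = -7 + 2*V² (b(V) = (V² + V²) - 7 = 2*V² - 7 = -7 + 2*V²)
a(Z, K) = (Z + 2*K)*(-7 + K + 2*Z²) (a(Z, K) = (Z + 2*K)*(K + (-7 + 2*Z²)) = (Z + 2*K)*(-7 + K + 2*Z²))
(-3618 + a(-17, 98)) - 1*27628 = (-3618 + (2*98² + 98*(-17) - 17*(-7 + 2*(-17)²) + 2*98*(-7 + 2*(-17)²))) - 1*27628 = (-3618 + (2*9604 - 1666 - 17*(-7 + 2*289) + 2*98*(-7 + 2*289))) - 27628 = (-3618 + (19208 - 1666 - 17*(-7 + 578) + 2*98*(-7 + 578))) - 27628 = (-3618 + (19208 - 1666 - 17*571 + 2*98*571)) - 27628 = (-3618 + (19208 - 1666 - 9707 + 111916)) - 27628 = (-3618 + 119751) - 27628 = 116133 - 27628 = 88505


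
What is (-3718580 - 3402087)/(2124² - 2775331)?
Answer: -7120667/1736045 ≈ -4.1017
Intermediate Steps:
(-3718580 - 3402087)/(2124² - 2775331) = -7120667/(4511376 - 2775331) = -7120667/1736045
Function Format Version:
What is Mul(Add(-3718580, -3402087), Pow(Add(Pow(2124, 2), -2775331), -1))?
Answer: Rational(-7120667, 1736045) ≈ -4.1017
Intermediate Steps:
Mul(Add(-3718580, -3402087), Pow(Add(Pow(2124, 2), -2775331), -1)) = Mul(-7120667, Pow(Add(4511376, -2775331), -1)) = Mul(-7120667, Pow(1736045, -1)) = Mul(-7120667, Rational(1, 1736045)) = Rational(-7120667, 1736045)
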